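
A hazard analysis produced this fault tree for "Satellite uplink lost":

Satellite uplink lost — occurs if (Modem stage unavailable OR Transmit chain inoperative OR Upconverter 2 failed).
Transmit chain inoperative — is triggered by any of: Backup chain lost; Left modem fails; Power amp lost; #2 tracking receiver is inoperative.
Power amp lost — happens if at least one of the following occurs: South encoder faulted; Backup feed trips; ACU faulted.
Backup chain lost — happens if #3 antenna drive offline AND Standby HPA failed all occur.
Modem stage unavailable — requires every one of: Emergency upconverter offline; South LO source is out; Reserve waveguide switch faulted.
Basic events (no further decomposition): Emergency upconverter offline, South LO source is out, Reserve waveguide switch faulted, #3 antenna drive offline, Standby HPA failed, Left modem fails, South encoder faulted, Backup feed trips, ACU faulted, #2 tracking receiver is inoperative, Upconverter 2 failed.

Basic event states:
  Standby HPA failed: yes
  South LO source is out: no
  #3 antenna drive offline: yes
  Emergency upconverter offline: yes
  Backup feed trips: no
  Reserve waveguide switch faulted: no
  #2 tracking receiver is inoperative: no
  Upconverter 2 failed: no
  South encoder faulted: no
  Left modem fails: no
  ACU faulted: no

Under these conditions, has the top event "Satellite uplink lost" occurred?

Yes

Modem stage unavailable [AND]: Emergency upconverter offline=occurs, South LO source is out=not, Reserve waveguide switch faulted=not → not all inputs occur → does not occur.
Backup chain lost [AND]: #3 antenna drive offline=occurs, Standby HPA failed=occurs → all inputs occur → occurs.
Power amp lost [OR]: South encoder faulted=not, Backup feed trips=not, ACU faulted=not → no input occurs → does not occur.
Transmit chain inoperative [OR]: Backup chain lost=occurs, Left modem fails=not, Power amp lost=not, #2 tracking receiver is inoperative=not → at least one input occurs → occurs.
Satellite uplink lost [OR]: Modem stage unavailable=not, Transmit chain inoperative=occurs, Upconverter 2 failed=not → at least one input occurs → occurs.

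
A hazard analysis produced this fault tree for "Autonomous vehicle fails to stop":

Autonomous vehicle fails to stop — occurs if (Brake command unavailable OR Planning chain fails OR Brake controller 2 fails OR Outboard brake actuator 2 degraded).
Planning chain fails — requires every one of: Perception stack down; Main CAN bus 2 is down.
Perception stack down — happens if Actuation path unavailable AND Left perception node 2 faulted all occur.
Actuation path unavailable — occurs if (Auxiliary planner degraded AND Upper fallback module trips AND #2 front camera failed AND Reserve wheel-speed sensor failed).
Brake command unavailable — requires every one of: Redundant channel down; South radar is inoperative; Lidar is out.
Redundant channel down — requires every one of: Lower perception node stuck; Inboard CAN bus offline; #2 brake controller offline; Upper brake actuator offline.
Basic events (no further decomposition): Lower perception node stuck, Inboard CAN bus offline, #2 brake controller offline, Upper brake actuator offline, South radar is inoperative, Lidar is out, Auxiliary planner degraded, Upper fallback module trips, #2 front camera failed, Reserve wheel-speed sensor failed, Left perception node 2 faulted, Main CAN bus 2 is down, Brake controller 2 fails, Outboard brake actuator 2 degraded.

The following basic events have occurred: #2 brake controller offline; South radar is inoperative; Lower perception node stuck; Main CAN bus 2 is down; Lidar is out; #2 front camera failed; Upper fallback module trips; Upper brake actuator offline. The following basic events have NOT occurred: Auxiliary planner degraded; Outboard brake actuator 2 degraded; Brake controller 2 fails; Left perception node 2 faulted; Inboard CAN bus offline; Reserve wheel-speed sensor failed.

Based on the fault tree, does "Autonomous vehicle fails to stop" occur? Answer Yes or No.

No

Redundant channel down [AND]: Lower perception node stuck=occurs, Inboard CAN bus offline=not, #2 brake controller offline=occurs, Upper brake actuator offline=occurs → not all inputs occur → does not occur.
Brake command unavailable [AND]: Redundant channel down=not, South radar is inoperative=occurs, Lidar is out=occurs → not all inputs occur → does not occur.
Actuation path unavailable [AND]: Auxiliary planner degraded=not, Upper fallback module trips=occurs, #2 front camera failed=occurs, Reserve wheel-speed sensor failed=not → not all inputs occur → does not occur.
Perception stack down [AND]: Actuation path unavailable=not, Left perception node 2 faulted=not → not all inputs occur → does not occur.
Planning chain fails [AND]: Perception stack down=not, Main CAN bus 2 is down=occurs → not all inputs occur → does not occur.
Autonomous vehicle fails to stop [OR]: Brake command unavailable=not, Planning chain fails=not, Brake controller 2 fails=not, Outboard brake actuator 2 degraded=not → no input occurs → does not occur.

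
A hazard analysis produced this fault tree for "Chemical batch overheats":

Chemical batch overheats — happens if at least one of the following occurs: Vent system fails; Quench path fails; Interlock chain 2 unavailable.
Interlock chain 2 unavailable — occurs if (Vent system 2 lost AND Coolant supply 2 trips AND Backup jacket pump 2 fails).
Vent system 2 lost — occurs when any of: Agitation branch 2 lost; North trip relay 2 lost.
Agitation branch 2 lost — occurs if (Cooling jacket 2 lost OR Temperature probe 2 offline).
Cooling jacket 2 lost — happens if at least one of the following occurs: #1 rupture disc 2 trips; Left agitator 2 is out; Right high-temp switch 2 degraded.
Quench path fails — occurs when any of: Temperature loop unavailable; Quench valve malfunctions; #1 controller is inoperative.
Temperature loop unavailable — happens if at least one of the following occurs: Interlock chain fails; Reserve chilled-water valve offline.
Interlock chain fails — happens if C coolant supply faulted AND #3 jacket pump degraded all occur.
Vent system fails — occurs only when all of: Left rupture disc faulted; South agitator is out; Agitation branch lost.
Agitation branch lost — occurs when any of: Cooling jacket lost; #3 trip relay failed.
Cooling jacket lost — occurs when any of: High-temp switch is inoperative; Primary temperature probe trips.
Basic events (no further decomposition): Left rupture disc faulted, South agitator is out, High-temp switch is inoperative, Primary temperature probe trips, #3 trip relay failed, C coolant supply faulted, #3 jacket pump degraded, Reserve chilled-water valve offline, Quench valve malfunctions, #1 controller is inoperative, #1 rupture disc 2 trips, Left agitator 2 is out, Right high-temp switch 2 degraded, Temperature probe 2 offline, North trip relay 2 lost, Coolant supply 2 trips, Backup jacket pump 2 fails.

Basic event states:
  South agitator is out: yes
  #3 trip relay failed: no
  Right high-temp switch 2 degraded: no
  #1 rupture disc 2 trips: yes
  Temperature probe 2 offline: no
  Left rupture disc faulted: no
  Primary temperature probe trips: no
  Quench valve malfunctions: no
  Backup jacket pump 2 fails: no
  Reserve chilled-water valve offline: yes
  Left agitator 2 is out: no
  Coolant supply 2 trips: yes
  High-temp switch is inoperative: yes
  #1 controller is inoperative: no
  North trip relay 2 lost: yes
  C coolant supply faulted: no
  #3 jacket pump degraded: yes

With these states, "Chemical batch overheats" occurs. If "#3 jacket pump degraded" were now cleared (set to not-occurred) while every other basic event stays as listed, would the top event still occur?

Counterfactual: set "#3 jacket pump degraded" to not occurred.
Cooling jacket lost [OR]: High-temp switch is inoperative=occurs, Primary temperature probe trips=not → at least one input occurs → occurs.
Agitation branch lost [OR]: Cooling jacket lost=occurs, #3 trip relay failed=not → at least one input occurs → occurs.
Vent system fails [AND]: Left rupture disc faulted=not, South agitator is out=occurs, Agitation branch lost=occurs → not all inputs occur → does not occur.
Interlock chain fails [AND]: C coolant supply faulted=not, #3 jacket pump degraded=not → not all inputs occur → does not occur.
Temperature loop unavailable [OR]: Interlock chain fails=not, Reserve chilled-water valve offline=occurs → at least one input occurs → occurs.
Quench path fails [OR]: Temperature loop unavailable=occurs, Quench valve malfunctions=not, #1 controller is inoperative=not → at least one input occurs → occurs.
Cooling jacket 2 lost [OR]: #1 rupture disc 2 trips=occurs, Left agitator 2 is out=not, Right high-temp switch 2 degraded=not → at least one input occurs → occurs.
Agitation branch 2 lost [OR]: Cooling jacket 2 lost=occurs, Temperature probe 2 offline=not → at least one input occurs → occurs.
Vent system 2 lost [OR]: Agitation branch 2 lost=occurs, North trip relay 2 lost=occurs → at least one input occurs → occurs.
Interlock chain 2 unavailable [AND]: Vent system 2 lost=occurs, Coolant supply 2 trips=occurs, Backup jacket pump 2 fails=not → not all inputs occur → does not occur.
Chemical batch overheats [OR]: Vent system fails=not, Quench path fails=occurs, Interlock chain 2 unavailable=not → at least one input occurs → occurs.

Yes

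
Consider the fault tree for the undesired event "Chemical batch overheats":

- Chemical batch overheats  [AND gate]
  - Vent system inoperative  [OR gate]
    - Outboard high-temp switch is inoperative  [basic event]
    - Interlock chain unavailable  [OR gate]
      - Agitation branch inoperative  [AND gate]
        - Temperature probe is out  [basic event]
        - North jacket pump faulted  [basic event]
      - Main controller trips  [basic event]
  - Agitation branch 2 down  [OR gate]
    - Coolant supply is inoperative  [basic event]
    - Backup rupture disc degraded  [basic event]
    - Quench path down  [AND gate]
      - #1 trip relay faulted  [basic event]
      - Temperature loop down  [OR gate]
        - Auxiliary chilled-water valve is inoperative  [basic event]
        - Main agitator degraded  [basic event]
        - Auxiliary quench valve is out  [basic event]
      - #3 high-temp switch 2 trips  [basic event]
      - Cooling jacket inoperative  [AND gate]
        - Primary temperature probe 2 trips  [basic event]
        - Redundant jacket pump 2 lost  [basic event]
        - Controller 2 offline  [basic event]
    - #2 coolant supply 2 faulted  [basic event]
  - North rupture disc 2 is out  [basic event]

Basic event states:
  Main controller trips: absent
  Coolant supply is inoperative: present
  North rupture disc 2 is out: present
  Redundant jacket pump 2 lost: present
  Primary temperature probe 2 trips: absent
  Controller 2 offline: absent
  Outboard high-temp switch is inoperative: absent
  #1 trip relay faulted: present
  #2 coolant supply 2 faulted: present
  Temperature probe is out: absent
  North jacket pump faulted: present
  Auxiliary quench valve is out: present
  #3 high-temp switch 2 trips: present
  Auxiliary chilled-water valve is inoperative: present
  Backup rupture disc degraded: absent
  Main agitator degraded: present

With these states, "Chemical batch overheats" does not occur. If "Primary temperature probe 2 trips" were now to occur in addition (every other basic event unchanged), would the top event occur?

Counterfactual: set "Primary temperature probe 2 trips" to occurred.
Agitation branch inoperative [AND]: Temperature probe is out=not, North jacket pump faulted=occurs → not all inputs occur → does not occur.
Interlock chain unavailable [OR]: Agitation branch inoperative=not, Main controller trips=not → no input occurs → does not occur.
Vent system inoperative [OR]: Outboard high-temp switch is inoperative=not, Interlock chain unavailable=not → no input occurs → does not occur.
Temperature loop down [OR]: Auxiliary chilled-water valve is inoperative=occurs, Main agitator degraded=occurs, Auxiliary quench valve is out=occurs → at least one input occurs → occurs.
Cooling jacket inoperative [AND]: Primary temperature probe 2 trips=occurs, Redundant jacket pump 2 lost=occurs, Controller 2 offline=not → not all inputs occur → does not occur.
Quench path down [AND]: #1 trip relay faulted=occurs, Temperature loop down=occurs, #3 high-temp switch 2 trips=occurs, Cooling jacket inoperative=not → not all inputs occur → does not occur.
Agitation branch 2 down [OR]: Coolant supply is inoperative=occurs, Backup rupture disc degraded=not, Quench path down=not, #2 coolant supply 2 faulted=occurs → at least one input occurs → occurs.
Chemical batch overheats [AND]: Vent system inoperative=not, Agitation branch 2 down=occurs, North rupture disc 2 is out=occurs → not all inputs occur → does not occur.

No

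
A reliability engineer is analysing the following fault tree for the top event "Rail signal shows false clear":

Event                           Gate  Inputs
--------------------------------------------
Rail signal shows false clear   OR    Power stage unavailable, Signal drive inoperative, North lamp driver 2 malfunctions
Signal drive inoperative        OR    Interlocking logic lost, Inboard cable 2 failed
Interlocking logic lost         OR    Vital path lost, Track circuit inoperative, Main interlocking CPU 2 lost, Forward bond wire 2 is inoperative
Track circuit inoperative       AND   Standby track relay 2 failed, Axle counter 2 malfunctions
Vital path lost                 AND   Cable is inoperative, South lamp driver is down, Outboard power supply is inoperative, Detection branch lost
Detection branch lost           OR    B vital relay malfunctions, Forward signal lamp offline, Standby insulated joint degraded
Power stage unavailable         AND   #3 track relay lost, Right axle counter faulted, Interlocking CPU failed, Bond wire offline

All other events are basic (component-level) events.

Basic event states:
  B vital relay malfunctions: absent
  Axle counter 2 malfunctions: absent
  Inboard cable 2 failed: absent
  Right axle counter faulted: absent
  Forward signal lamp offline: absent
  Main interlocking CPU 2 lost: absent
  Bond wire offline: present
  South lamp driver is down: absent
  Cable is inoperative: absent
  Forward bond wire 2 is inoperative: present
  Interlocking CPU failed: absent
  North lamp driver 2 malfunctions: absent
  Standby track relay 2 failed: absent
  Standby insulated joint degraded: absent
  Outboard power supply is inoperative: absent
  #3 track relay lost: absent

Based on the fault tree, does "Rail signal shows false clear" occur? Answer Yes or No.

Yes

Power stage unavailable [AND]: #3 track relay lost=not, Right axle counter faulted=not, Interlocking CPU failed=not, Bond wire offline=occurs → not all inputs occur → does not occur.
Detection branch lost [OR]: B vital relay malfunctions=not, Forward signal lamp offline=not, Standby insulated joint degraded=not → no input occurs → does not occur.
Vital path lost [AND]: Cable is inoperative=not, South lamp driver is down=not, Outboard power supply is inoperative=not, Detection branch lost=not → not all inputs occur → does not occur.
Track circuit inoperative [AND]: Standby track relay 2 failed=not, Axle counter 2 malfunctions=not → not all inputs occur → does not occur.
Interlocking logic lost [OR]: Vital path lost=not, Track circuit inoperative=not, Main interlocking CPU 2 lost=not, Forward bond wire 2 is inoperative=occurs → at least one input occurs → occurs.
Signal drive inoperative [OR]: Interlocking logic lost=occurs, Inboard cable 2 failed=not → at least one input occurs → occurs.
Rail signal shows false clear [OR]: Power stage unavailable=not, Signal drive inoperative=occurs, North lamp driver 2 malfunctions=not → at least one input occurs → occurs.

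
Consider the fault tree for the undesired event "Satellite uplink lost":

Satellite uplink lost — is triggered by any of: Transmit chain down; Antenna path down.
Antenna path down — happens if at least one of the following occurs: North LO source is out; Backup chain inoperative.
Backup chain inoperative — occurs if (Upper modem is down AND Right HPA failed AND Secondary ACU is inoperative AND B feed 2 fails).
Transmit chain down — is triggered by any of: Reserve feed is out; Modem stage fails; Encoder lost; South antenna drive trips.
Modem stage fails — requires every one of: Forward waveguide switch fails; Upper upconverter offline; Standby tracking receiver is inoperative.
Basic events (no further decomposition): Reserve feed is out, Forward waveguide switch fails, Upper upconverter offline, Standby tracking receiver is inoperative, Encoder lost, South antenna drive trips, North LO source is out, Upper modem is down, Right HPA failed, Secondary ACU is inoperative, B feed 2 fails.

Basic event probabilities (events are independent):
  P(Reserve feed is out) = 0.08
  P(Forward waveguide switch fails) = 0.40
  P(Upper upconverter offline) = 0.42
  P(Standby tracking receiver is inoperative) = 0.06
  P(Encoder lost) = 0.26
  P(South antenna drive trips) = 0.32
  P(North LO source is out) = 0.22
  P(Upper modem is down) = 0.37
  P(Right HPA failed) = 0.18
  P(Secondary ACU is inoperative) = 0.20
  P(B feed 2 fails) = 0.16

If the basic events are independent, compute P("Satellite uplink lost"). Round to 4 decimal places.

P(Modem stage fails) [AND] = 0.40 × 0.42 × 0.06 = 0.010080
P(Transmit chain down) [OR] = 1 − (1−0.08) × (1−0.010080) × (1−0.26) × (1−0.32) = 0.541722
P(Backup chain inoperative) [AND] = 0.37 × 0.18 × 0.20 × 0.16 = 0.002131
P(Antenna path down) [OR] = 1 − (1−0.22) × (1−0.002131) = 0.221662
P(Satellite uplink lost) [OR] = 1 − (1−0.541722) × (1−0.221662) = 0.643305
Rounded to 4 decimal places: P(Satellite uplink lost) ≈ 0.6433.

0.6433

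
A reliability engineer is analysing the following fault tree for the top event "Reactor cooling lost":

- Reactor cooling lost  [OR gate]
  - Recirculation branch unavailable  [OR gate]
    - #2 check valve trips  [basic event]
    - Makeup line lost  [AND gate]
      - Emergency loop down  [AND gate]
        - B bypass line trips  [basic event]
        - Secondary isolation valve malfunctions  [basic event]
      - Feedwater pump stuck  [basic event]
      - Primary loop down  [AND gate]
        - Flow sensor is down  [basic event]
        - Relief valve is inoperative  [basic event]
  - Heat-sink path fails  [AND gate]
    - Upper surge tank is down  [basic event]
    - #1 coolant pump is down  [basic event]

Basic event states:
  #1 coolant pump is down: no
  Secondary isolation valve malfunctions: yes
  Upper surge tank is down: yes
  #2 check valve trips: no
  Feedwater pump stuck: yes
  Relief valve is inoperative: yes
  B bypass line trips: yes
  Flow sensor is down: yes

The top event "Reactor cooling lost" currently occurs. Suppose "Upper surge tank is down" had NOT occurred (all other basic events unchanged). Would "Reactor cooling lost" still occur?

Yes

Counterfactual: set "Upper surge tank is down" to not occurred.
Emergency loop down [AND]: B bypass line trips=occurs, Secondary isolation valve malfunctions=occurs → all inputs occur → occurs.
Primary loop down [AND]: Flow sensor is down=occurs, Relief valve is inoperative=occurs → all inputs occur → occurs.
Makeup line lost [AND]: Emergency loop down=occurs, Feedwater pump stuck=occurs, Primary loop down=occurs → all inputs occur → occurs.
Recirculation branch unavailable [OR]: #2 check valve trips=not, Makeup line lost=occurs → at least one input occurs → occurs.
Heat-sink path fails [AND]: Upper surge tank is down=not, #1 coolant pump is down=not → not all inputs occur → does not occur.
Reactor cooling lost [OR]: Recirculation branch unavailable=occurs, Heat-sink path fails=not → at least one input occurs → occurs.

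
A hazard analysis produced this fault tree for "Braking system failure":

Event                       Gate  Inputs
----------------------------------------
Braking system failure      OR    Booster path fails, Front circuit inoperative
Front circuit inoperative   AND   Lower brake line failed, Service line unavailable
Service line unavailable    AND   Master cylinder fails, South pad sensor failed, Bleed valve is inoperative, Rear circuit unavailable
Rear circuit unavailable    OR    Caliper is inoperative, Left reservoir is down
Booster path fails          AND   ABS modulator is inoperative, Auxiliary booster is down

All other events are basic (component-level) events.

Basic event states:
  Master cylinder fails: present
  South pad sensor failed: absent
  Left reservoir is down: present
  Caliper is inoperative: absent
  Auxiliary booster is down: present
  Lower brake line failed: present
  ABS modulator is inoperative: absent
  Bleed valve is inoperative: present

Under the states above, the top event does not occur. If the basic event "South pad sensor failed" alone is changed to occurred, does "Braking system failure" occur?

Yes

Counterfactual: set "South pad sensor failed" to occurred.
Booster path fails [AND]: ABS modulator is inoperative=not, Auxiliary booster is down=occurs → not all inputs occur → does not occur.
Rear circuit unavailable [OR]: Caliper is inoperative=not, Left reservoir is down=occurs → at least one input occurs → occurs.
Service line unavailable [AND]: Master cylinder fails=occurs, South pad sensor failed=occurs, Bleed valve is inoperative=occurs, Rear circuit unavailable=occurs → all inputs occur → occurs.
Front circuit inoperative [AND]: Lower brake line failed=occurs, Service line unavailable=occurs → all inputs occur → occurs.
Braking system failure [OR]: Booster path fails=not, Front circuit inoperative=occurs → at least one input occurs → occurs.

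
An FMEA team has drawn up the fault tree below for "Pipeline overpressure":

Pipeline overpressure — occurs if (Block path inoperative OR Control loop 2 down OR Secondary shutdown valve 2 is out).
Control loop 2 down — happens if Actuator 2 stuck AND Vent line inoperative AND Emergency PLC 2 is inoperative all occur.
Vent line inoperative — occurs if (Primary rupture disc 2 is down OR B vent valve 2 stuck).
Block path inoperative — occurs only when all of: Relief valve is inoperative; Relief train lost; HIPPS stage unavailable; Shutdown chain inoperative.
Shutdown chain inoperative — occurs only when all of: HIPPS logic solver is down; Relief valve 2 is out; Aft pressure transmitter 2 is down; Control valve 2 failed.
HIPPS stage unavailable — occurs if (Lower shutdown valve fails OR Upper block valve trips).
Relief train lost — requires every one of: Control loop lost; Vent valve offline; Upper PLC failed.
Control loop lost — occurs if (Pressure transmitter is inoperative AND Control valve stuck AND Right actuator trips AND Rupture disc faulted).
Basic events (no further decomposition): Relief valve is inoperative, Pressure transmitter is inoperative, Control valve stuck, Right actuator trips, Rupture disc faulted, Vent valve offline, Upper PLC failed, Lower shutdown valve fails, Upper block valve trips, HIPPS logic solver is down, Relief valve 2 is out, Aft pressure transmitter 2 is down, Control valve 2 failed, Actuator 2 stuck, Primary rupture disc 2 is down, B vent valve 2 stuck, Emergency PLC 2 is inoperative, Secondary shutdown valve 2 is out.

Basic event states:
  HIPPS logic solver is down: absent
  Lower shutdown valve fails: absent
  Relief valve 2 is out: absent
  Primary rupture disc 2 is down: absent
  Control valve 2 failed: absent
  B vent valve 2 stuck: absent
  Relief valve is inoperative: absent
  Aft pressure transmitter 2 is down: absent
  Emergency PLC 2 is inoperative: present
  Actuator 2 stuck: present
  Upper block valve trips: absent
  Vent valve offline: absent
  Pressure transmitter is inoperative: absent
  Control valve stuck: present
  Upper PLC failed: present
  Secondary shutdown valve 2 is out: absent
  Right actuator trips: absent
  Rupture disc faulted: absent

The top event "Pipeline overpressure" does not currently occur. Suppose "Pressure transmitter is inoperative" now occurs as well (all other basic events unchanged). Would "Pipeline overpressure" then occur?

No

Counterfactual: set "Pressure transmitter is inoperative" to occurred.
Control loop lost [AND]: Pressure transmitter is inoperative=occurs, Control valve stuck=occurs, Right actuator trips=not, Rupture disc faulted=not → not all inputs occur → does not occur.
Relief train lost [AND]: Control loop lost=not, Vent valve offline=not, Upper PLC failed=occurs → not all inputs occur → does not occur.
HIPPS stage unavailable [OR]: Lower shutdown valve fails=not, Upper block valve trips=not → no input occurs → does not occur.
Shutdown chain inoperative [AND]: HIPPS logic solver is down=not, Relief valve 2 is out=not, Aft pressure transmitter 2 is down=not, Control valve 2 failed=not → not all inputs occur → does not occur.
Block path inoperative [AND]: Relief valve is inoperative=not, Relief train lost=not, HIPPS stage unavailable=not, Shutdown chain inoperative=not → not all inputs occur → does not occur.
Vent line inoperative [OR]: Primary rupture disc 2 is down=not, B vent valve 2 stuck=not → no input occurs → does not occur.
Control loop 2 down [AND]: Actuator 2 stuck=occurs, Vent line inoperative=not, Emergency PLC 2 is inoperative=occurs → not all inputs occur → does not occur.
Pipeline overpressure [OR]: Block path inoperative=not, Control loop 2 down=not, Secondary shutdown valve 2 is out=not → no input occurs → does not occur.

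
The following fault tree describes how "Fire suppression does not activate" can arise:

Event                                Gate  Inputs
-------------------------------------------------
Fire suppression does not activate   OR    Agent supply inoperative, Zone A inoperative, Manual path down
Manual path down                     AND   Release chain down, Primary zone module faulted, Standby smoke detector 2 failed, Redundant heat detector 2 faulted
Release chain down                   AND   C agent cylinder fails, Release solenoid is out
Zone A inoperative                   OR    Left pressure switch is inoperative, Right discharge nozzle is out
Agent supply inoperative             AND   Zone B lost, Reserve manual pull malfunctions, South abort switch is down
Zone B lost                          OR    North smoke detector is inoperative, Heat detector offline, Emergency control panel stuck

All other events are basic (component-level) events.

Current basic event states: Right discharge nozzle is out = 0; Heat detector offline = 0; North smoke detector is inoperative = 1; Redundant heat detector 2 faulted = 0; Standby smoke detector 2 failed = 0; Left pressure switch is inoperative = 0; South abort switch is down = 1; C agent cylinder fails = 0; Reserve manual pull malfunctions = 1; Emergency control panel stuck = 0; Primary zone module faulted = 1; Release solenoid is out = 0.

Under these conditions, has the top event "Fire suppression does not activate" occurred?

Yes

Zone B lost [OR]: North smoke detector is inoperative=occurs, Heat detector offline=not, Emergency control panel stuck=not → at least one input occurs → occurs.
Agent supply inoperative [AND]: Zone B lost=occurs, Reserve manual pull malfunctions=occurs, South abort switch is down=occurs → all inputs occur → occurs.
Zone A inoperative [OR]: Left pressure switch is inoperative=not, Right discharge nozzle is out=not → no input occurs → does not occur.
Release chain down [AND]: C agent cylinder fails=not, Release solenoid is out=not → not all inputs occur → does not occur.
Manual path down [AND]: Release chain down=not, Primary zone module faulted=occurs, Standby smoke detector 2 failed=not, Redundant heat detector 2 faulted=not → not all inputs occur → does not occur.
Fire suppression does not activate [OR]: Agent supply inoperative=occurs, Zone A inoperative=not, Manual path down=not → at least one input occurs → occurs.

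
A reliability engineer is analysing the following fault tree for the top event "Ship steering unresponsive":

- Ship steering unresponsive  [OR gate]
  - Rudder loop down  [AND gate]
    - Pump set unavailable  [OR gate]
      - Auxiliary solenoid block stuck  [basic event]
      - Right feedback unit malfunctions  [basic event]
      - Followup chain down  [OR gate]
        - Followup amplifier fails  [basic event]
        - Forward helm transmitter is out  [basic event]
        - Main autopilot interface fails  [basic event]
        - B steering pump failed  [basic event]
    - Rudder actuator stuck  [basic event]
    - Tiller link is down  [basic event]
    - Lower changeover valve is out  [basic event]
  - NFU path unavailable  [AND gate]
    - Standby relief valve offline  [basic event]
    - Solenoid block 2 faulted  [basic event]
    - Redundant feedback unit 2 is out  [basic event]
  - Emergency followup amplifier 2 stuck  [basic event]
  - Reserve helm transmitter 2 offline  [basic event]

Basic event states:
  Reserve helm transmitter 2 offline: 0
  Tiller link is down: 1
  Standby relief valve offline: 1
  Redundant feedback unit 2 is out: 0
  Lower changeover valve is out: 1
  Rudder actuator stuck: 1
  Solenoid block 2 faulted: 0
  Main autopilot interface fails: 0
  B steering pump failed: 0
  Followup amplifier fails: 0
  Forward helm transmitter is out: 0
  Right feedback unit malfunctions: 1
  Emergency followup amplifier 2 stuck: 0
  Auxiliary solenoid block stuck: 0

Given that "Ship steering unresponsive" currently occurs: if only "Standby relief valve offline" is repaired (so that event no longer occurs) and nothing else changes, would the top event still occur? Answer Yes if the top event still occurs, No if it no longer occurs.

Counterfactual: set "Standby relief valve offline" to not occurred.
Followup chain down [OR]: Followup amplifier fails=not, Forward helm transmitter is out=not, Main autopilot interface fails=not, B steering pump failed=not → no input occurs → does not occur.
Pump set unavailable [OR]: Auxiliary solenoid block stuck=not, Right feedback unit malfunctions=occurs, Followup chain down=not → at least one input occurs → occurs.
Rudder loop down [AND]: Pump set unavailable=occurs, Rudder actuator stuck=occurs, Tiller link is down=occurs, Lower changeover valve is out=occurs → all inputs occur → occurs.
NFU path unavailable [AND]: Standby relief valve offline=not, Solenoid block 2 faulted=not, Redundant feedback unit 2 is out=not → not all inputs occur → does not occur.
Ship steering unresponsive [OR]: Rudder loop down=occurs, NFU path unavailable=not, Emergency followup amplifier 2 stuck=not, Reserve helm transmitter 2 offline=not → at least one input occurs → occurs.

Yes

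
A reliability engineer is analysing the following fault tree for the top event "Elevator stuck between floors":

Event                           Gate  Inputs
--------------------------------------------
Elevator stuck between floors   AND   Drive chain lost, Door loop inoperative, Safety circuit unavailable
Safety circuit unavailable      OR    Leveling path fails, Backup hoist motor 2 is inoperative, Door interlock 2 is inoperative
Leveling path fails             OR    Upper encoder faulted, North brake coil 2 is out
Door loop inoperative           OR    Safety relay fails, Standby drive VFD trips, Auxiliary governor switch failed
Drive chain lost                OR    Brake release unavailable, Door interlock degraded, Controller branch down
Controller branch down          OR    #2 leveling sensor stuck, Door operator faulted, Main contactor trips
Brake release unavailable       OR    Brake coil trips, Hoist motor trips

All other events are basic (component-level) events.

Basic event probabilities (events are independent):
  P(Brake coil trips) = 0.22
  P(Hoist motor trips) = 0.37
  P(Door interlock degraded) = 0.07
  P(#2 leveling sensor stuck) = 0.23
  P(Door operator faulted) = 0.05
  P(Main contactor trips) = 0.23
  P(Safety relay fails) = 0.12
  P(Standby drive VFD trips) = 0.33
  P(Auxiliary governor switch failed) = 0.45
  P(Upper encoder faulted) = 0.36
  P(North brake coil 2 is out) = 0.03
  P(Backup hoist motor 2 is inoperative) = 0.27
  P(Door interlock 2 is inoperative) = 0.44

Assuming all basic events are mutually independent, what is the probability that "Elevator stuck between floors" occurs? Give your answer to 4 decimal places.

P(Brake release unavailable) [OR] = 1 − (1−0.22) × (1−0.37) = 0.508600
P(Controller branch down) [OR] = 1 − (1−0.23) × (1−0.05) × (1−0.23) = 0.436745
P(Drive chain lost) [OR] = 1 − (1−0.508600) × (1−0.07) × (1−0.436745) = 0.742591
P(Door loop inoperative) [OR] = 1 − (1−0.12) × (1−0.33) × (1−0.45) = 0.675720
P(Leveling path fails) [OR] = 1 − (1−0.36) × (1−0.03) = 0.379200
P(Safety circuit unavailable) [OR] = 1 − (1−0.379200) × (1−0.27) × (1−0.44) = 0.746217
P(Elevator stuck between floors) [AND] = 0.742591 × 0.675720 × 0.746217 = 0.374439
Rounded to 4 decimal places: P(Elevator stuck between floors) ≈ 0.3744.

0.3744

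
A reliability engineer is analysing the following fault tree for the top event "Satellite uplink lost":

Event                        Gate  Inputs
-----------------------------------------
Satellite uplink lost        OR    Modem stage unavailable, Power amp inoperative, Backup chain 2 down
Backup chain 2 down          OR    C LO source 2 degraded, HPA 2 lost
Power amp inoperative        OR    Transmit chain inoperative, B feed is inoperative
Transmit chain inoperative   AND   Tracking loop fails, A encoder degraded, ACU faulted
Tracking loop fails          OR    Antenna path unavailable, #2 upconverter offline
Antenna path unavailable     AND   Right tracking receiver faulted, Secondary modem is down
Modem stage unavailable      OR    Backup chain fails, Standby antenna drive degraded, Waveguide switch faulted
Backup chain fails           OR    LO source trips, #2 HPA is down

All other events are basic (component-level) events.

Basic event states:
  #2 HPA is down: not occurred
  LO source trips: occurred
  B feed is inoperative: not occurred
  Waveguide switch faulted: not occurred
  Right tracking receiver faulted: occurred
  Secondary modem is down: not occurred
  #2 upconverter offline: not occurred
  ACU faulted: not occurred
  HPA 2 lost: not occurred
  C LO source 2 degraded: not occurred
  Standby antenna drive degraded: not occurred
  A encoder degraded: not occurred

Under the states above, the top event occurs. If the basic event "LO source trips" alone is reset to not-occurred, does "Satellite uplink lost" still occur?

Counterfactual: set "LO source trips" to not occurred.
Backup chain fails [OR]: LO source trips=not, #2 HPA is down=not → no input occurs → does not occur.
Modem stage unavailable [OR]: Backup chain fails=not, Standby antenna drive degraded=not, Waveguide switch faulted=not → no input occurs → does not occur.
Antenna path unavailable [AND]: Right tracking receiver faulted=occurs, Secondary modem is down=not → not all inputs occur → does not occur.
Tracking loop fails [OR]: Antenna path unavailable=not, #2 upconverter offline=not → no input occurs → does not occur.
Transmit chain inoperative [AND]: Tracking loop fails=not, A encoder degraded=not, ACU faulted=not → not all inputs occur → does not occur.
Power amp inoperative [OR]: Transmit chain inoperative=not, B feed is inoperative=not → no input occurs → does not occur.
Backup chain 2 down [OR]: C LO source 2 degraded=not, HPA 2 lost=not → no input occurs → does not occur.
Satellite uplink lost [OR]: Modem stage unavailable=not, Power amp inoperative=not, Backup chain 2 down=not → no input occurs → does not occur.

No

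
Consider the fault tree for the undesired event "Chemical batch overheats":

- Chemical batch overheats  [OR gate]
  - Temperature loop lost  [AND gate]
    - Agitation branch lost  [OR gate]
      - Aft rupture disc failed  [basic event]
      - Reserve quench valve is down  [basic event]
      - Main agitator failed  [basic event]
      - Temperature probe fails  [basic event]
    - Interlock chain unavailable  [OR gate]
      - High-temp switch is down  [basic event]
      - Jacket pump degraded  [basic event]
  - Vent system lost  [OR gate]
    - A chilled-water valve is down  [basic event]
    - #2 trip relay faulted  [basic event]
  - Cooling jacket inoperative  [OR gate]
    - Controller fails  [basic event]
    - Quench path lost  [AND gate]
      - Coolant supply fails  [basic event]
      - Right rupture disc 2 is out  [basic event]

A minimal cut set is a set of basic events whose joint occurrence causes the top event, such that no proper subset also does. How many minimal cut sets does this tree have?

Agitation branch lost [OR]: union of children's cut sets → 4 cut set(s).
Interlock chain unavailable [OR]: union of children's cut sets → 2 cut set(s).
Temperature loop lost [AND]: one cut set from each child combined → 4 × 2 = 8 cut set(s).
Vent system lost [OR]: union of children's cut sets → 2 cut set(s).
Quench path lost [AND]: one cut set from each child combined → 1 × 1 = 1 cut set(s).
Cooling jacket inoperative [OR]: union of children's cut sets → 2 cut set(s).
Chemical batch overheats [OR]: union of children's cut sets → 12 cut set(s).

12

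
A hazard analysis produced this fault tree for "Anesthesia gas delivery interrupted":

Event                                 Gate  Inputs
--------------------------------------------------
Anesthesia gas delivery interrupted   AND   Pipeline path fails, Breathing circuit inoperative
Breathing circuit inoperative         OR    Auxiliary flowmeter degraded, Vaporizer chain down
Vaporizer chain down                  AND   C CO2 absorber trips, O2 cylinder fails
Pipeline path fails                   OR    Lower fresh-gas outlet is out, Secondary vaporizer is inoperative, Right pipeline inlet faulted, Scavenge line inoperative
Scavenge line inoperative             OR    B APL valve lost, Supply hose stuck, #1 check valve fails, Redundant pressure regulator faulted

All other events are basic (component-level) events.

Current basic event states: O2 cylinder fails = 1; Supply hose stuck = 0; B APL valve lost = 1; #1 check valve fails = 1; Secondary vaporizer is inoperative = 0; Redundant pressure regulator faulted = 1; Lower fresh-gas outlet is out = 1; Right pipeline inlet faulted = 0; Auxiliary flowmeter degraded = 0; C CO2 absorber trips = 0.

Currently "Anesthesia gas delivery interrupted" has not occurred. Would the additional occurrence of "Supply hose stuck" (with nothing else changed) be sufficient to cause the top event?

No

Counterfactual: set "Supply hose stuck" to occurred.
Scavenge line inoperative [OR]: B APL valve lost=occurs, Supply hose stuck=occurs, #1 check valve fails=occurs, Redundant pressure regulator faulted=occurs → at least one input occurs → occurs.
Pipeline path fails [OR]: Lower fresh-gas outlet is out=occurs, Secondary vaporizer is inoperative=not, Right pipeline inlet faulted=not, Scavenge line inoperative=occurs → at least one input occurs → occurs.
Vaporizer chain down [AND]: C CO2 absorber trips=not, O2 cylinder fails=occurs → not all inputs occur → does not occur.
Breathing circuit inoperative [OR]: Auxiliary flowmeter degraded=not, Vaporizer chain down=not → no input occurs → does not occur.
Anesthesia gas delivery interrupted [AND]: Pipeline path fails=occurs, Breathing circuit inoperative=not → not all inputs occur → does not occur.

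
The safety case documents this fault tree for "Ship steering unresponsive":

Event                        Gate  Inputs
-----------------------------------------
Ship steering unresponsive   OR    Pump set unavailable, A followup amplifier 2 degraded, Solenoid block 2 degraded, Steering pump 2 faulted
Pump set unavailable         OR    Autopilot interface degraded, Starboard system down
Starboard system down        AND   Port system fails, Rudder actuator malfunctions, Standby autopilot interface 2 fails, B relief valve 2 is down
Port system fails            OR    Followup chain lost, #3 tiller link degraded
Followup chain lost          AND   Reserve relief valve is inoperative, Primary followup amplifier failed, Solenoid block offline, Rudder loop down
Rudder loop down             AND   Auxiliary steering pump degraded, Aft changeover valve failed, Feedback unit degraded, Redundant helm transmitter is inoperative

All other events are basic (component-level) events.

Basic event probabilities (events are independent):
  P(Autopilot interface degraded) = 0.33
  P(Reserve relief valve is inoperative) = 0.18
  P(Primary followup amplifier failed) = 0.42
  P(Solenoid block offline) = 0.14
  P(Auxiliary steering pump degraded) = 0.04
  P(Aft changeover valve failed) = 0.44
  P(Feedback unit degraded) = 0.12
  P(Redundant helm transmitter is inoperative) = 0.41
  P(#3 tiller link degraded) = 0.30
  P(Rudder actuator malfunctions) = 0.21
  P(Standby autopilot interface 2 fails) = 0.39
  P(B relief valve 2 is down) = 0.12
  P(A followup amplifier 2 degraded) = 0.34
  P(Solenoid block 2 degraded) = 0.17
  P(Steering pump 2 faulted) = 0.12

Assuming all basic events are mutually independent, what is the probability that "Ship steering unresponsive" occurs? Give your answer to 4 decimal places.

P(Rudder loop down) [AND] = 0.04 × 0.44 × 0.12 × 0.41 = 0.000866
P(Followup chain lost) [AND] = 0.18 × 0.42 × 0.14 × 0.000866 = 0.000009
P(Port system fails) [OR] = 1 − (1−0.000009) × (1−0.30) = 0.300006
P(Starboard system down) [AND] = 0.300006 × 0.21 × 0.39 × 0.12 = 0.002948
P(Pump set unavailable) [OR] = 1 − (1−0.33) × (1−0.002948) = 0.331975
P(Ship steering unresponsive) [OR] = 1 − (1−0.331975) × (1−0.34) × (1−0.17) × (1−0.12) = 0.677969
Rounded to 4 decimal places: P(Ship steering unresponsive) ≈ 0.6780.

0.6780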